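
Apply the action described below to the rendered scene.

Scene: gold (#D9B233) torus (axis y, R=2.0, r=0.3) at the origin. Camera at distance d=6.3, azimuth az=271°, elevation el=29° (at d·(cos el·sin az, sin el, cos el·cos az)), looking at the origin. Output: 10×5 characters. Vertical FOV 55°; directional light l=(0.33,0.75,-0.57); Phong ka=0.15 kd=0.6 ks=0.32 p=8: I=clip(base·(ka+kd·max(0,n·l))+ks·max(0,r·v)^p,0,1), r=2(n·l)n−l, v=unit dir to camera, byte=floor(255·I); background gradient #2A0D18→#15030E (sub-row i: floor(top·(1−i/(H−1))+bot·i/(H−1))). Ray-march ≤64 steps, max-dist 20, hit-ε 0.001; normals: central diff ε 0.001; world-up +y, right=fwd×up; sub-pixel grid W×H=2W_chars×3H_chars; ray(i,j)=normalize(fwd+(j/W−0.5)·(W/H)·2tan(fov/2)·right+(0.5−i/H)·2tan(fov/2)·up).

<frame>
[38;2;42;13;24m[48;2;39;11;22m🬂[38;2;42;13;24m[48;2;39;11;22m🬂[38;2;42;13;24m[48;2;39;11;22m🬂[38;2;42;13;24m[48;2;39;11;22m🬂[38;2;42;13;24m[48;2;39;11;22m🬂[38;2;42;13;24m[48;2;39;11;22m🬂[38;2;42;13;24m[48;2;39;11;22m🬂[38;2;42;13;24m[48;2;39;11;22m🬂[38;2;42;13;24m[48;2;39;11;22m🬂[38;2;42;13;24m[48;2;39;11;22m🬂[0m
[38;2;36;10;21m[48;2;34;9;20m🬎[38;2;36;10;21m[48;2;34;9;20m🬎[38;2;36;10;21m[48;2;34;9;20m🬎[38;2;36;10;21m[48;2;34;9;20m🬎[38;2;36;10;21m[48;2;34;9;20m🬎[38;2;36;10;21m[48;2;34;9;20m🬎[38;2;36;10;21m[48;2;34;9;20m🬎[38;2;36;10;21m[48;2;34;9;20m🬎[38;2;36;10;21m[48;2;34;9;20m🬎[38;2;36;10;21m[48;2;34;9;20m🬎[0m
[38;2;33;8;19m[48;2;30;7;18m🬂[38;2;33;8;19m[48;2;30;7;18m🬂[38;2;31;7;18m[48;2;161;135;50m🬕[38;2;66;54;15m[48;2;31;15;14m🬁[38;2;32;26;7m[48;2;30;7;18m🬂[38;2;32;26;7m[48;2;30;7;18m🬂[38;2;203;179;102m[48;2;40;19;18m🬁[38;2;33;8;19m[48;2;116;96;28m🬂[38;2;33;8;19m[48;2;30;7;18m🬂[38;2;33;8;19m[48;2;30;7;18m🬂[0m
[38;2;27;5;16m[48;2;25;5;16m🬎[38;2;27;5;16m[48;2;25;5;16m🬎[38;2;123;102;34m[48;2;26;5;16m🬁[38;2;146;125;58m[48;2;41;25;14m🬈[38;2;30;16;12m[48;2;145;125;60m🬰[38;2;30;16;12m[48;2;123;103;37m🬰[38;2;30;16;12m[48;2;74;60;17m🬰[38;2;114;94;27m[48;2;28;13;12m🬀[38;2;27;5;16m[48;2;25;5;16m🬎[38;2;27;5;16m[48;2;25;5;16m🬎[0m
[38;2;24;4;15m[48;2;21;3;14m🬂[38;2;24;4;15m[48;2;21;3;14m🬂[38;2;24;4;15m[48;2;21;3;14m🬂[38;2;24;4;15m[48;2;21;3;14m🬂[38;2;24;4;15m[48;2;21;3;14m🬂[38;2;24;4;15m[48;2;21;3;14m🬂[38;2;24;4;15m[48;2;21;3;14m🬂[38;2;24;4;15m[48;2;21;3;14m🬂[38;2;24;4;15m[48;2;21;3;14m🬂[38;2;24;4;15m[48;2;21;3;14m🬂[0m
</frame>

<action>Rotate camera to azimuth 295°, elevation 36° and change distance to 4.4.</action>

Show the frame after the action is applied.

<frame>
[38;2;42;13;24m[48;2;39;11;22m🬂[38;2;42;13;24m[48;2;39;11;22m🬂[38;2;42;13;24m[48;2;39;11;22m🬂[38;2;42;13;24m[48;2;39;11;22m🬂[38;2;42;13;24m[48;2;39;11;22m🬂[38;2;42;13;24m[48;2;39;11;22m🬂[38;2;42;13;24m[48;2;39;11;22m🬂[38;2;42;13;24m[48;2;39;11;22m🬂[38;2;42;13;24m[48;2;39;11;22m🬂[38;2;42;13;24m[48;2;39;11;22m🬂[0m
[38;2;36;10;21m[48;2;34;9;20m🬎[38;2;36;10;21m[48;2;34;9;20m🬎[38;2;36;10;21m[48;2;34;9;20m🬎[38;2;35;13;18m[48;2;88;74;28m🬬[38;2;34;16;15m[48;2;143;118;34m🬴[38;2;34;18;14m[48;2;140;116;37m🬰[38;2;35;13;18m[48;2;72;59;18m🬝[38;2;185;164;96m[48;2;36;9;20m🬏[38;2;36;10;21m[48;2;34;9;20m🬎[38;2;36;10;21m[48;2;34;9;20m🬎[0m
[38;2;33;8;19m[48;2;30;7;18m🬂[38;2;32;8;19m[48;2;156;133;60m🬆[38;2;167;146;79m[48;2;39;28;11m🬀[38;2;32;26;7m[48;2;31;7;18m🬀[38;2;33;8;19m[48;2;30;7;18m🬂[38;2;33;8;19m[48;2;30;7;18m🬂[38;2;33;8;19m[48;2;30;7;18m🬂[38;2;132;112;48m[48;2;31;15;13m🬁[38;2;33;8;19m[48;2;146;122;43m🬁[38;2;66;54;15m[48;2;31;7;18m🬏[0m
[38;2;27;5;16m[48;2;25;5;16m🬎[38;2;187;164;89m[48;2;102;84;26m🬉[38;2;41;22;16m[48;2;162;139;63m🬊[38;2;27;5;16m[48;2;25;5;16m🬎[38;2;27;5;16m[48;2;25;5;16m🬎[38;2;27;5;16m[48;2;25;5;16m🬎[38;2;27;5;16m[48;2;25;5;16m🬎[38;2;27;5;16m[48;2;158;131;41m🬝[38;2;141;116;35m[48;2;78;64;18m🬝[38;2;63;52;14m[48;2;28;10;14m🬄[0m
[38;2;24;4;15m[48;2;21;3;14m🬂[38;2;67;55;15m[48;2;22;3;14m🬁[38;2;128;109;46m[48;2;41;30;11m🬂[38;2;188;164;85m[48;2;66;54;16m🬂[38;2;137;114;38m[48;2;53;43;12m🬎[38;2;138;115;37m[48;2;51;42;11m🬎[38;2;139;115;37m[48;2;53;43;12m🬆[38;2;122;101;33m[48;2;43;35;9m🬂[38;2;69;57;16m[48;2;25;12;11m🬀[38;2;24;4;15m[48;2;21;3;14m🬂[0m
</frame>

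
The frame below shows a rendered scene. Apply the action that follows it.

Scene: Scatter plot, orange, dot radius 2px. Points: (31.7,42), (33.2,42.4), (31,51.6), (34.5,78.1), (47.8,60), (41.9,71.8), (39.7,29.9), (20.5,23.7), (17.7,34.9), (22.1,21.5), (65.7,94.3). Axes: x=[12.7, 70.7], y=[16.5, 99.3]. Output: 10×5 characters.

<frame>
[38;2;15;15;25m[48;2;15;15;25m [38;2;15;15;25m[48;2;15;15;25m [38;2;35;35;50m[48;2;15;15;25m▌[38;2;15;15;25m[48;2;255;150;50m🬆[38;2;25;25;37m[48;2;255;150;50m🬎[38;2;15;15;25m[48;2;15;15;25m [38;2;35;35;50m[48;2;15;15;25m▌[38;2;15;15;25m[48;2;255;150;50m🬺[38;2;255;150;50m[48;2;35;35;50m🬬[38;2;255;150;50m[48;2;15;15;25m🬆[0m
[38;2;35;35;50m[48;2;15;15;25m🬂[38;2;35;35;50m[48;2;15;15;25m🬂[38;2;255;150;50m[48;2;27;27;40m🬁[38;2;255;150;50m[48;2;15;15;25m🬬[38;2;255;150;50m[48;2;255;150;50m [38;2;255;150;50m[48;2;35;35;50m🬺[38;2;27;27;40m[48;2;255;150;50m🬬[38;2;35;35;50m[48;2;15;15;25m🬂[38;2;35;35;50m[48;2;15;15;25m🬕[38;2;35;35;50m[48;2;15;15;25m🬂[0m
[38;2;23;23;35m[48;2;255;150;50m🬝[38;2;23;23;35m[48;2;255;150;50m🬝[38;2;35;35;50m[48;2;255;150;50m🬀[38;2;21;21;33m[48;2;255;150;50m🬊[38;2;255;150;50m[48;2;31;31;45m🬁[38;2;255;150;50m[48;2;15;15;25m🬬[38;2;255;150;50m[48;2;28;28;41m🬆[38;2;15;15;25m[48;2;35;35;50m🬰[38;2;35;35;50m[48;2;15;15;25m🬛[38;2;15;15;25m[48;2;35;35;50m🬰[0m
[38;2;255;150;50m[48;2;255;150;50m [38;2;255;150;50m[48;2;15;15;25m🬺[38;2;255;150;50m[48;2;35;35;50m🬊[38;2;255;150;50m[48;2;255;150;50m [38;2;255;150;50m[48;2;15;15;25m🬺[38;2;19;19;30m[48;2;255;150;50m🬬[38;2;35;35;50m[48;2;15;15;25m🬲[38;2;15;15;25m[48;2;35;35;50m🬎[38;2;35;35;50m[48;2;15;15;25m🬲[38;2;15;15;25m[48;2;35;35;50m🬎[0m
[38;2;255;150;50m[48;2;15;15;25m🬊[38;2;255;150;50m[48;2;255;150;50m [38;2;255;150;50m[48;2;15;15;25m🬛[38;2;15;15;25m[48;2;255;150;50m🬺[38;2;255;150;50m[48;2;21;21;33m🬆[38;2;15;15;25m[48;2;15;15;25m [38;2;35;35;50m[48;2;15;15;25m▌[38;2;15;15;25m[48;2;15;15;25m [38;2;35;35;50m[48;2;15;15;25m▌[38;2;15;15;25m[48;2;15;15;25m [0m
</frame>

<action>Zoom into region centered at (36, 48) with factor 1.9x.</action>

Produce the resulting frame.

<frame>
[38;2;15;15;25m[48;2;15;15;25m [38;2;15;15;25m[48;2;15;15;25m [38;2;35;35;50m[48;2;15;15;25m▌[38;2;15;15;25m[48;2;15;15;25m [38;2;35;35;50m[48;2;15;15;25m▌[38;2;15;15;25m[48;2;255;150;50m🬺[38;2;255;150;50m[48;2;35;35;50m🬬[38;2;255;150;50m[48;2;15;15;25m🬥[38;2;21;21;33m[48;2;255;150;50m🬊[38;2;15;15;25m[48;2;15;15;25m [0m
[38;2;35;35;50m[48;2;15;15;25m🬂[38;2;35;35;50m[48;2;15;15;25m🬂[38;2;35;35;50m[48;2;255;150;50m🬆[38;2;255;150;50m[48;2;35;35;50m🬺[38;2;27;27;40m[48;2;255;150;50m🬬[38;2;35;35;50m[48;2;15;15;25m🬂[38;2;35;35;50m[48;2;15;15;25m🬕[38;2;255;150;50m[48;2;15;15;25m🬊[38;2;255;150;50m[48;2;15;15;25m🬝[38;2;255;150;50m[48;2;19;19;30m🬀[0m
[38;2;15;15;25m[48;2;35;35;50m🬰[38;2;15;15;25m[48;2;35;35;50m🬰[38;2;35;35;50m[48;2;255;150;50m🬄[38;2;255;150;50m[48;2;255;150;50m [38;2;28;28;41m[48;2;255;150;50m🬊[38;2;15;15;25m[48;2;35;35;50m🬰[38;2;35;35;50m[48;2;15;15;25m🬛[38;2;15;15;25m[48;2;35;35;50m🬰[38;2;35;35;50m[48;2;15;15;25m🬛[38;2;15;15;25m[48;2;35;35;50m🬰[0m
[38;2;15;15;25m[48;2;35;35;50m🬎[38;2;15;15;25m[48;2;35;35;50m🬎[38;2;255;150;50m[48;2;31;31;45m🬁[38;2;255;150;50m[48;2;35;35;50m🬎[38;2;255;150;50m[48;2;27;27;40m🬀[38;2;15;15;25m[48;2;255;150;50m🬆[38;2;27;27;40m[48;2;255;150;50m🬬[38;2;15;15;25m[48;2;35;35;50m🬎[38;2;35;35;50m[48;2;15;15;25m🬲[38;2;15;15;25m[48;2;35;35;50m🬎[0m
[38;2;255;150;50m[48;2;15;15;25m🬺[38;2;15;15;25m[48;2;255;150;50m🬬[38;2;35;35;50m[48;2;15;15;25m▌[38;2;15;15;25m[48;2;15;15;25m [38;2;255;150;50m[48;2;27;27;40m🬁[38;2;255;150;50m[48;2;15;15;25m🬬[38;2;255;150;50m[48;2;21;21;33m🬆[38;2;15;15;25m[48;2;15;15;25m [38;2;35;35;50m[48;2;15;15;25m▌[38;2;15;15;25m[48;2;15;15;25m [0m
</frame>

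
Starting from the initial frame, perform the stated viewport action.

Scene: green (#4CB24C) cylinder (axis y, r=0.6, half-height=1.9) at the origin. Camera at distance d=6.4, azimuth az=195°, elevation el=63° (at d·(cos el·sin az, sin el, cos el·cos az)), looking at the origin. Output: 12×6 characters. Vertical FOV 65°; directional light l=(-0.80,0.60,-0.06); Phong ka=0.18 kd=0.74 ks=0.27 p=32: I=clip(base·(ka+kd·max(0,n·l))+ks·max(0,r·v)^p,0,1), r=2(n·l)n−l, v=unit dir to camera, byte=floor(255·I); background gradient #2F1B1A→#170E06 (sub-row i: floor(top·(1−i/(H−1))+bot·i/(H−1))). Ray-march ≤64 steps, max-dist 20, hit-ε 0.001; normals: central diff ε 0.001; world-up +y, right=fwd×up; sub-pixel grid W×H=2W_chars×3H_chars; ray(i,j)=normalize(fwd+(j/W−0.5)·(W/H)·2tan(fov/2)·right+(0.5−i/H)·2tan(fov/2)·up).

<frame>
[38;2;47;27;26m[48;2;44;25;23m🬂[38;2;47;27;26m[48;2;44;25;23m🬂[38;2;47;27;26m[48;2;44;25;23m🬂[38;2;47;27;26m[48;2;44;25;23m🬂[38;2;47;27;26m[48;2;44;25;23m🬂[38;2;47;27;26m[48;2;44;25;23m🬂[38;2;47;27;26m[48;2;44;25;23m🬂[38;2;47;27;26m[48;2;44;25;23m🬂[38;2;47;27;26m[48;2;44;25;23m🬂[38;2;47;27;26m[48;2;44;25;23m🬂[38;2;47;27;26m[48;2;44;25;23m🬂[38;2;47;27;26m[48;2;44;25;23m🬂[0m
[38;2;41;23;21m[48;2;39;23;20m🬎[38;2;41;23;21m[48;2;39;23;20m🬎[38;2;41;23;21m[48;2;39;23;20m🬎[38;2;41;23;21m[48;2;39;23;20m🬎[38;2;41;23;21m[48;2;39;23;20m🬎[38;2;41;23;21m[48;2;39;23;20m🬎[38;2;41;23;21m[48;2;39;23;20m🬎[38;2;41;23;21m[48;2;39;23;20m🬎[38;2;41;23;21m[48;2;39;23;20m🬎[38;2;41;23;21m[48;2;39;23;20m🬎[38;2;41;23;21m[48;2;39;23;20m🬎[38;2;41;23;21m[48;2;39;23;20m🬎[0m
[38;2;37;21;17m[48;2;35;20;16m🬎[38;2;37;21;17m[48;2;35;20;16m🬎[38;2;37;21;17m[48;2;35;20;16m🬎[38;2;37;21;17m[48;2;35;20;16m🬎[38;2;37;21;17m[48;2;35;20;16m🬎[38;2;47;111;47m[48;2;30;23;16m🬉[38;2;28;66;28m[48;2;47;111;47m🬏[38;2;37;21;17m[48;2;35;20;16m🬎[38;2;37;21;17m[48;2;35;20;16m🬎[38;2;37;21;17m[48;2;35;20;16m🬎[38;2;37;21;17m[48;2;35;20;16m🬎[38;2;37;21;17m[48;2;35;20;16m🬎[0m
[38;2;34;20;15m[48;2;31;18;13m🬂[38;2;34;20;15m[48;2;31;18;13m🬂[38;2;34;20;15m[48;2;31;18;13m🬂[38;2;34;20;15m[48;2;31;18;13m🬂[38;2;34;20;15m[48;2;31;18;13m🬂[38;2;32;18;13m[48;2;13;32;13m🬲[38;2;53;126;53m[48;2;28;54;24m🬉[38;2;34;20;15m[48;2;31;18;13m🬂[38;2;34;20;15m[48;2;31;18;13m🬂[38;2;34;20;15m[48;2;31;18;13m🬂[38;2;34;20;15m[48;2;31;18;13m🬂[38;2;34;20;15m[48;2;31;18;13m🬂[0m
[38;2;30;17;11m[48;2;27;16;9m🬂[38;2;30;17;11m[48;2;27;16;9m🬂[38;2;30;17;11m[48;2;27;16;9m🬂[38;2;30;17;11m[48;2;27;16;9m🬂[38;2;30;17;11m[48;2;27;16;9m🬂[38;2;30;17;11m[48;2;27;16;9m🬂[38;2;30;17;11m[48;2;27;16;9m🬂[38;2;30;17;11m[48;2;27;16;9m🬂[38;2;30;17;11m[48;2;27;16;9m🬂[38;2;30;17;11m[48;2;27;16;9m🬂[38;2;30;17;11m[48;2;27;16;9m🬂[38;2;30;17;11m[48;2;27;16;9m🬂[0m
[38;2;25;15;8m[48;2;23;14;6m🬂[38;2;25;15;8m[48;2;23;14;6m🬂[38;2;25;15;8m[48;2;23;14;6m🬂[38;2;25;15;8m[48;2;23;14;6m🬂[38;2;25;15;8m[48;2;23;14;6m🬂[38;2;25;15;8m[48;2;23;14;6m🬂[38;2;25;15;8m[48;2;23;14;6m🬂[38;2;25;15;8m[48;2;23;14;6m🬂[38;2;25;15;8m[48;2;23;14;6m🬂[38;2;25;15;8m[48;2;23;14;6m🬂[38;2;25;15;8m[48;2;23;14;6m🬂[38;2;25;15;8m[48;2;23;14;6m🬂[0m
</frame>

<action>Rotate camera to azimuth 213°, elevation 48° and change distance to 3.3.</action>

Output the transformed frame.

<frame>
[38;2;47;27;26m[48;2;44;25;23m🬂[38;2;47;27;26m[48;2;44;25;23m🬂[38;2;47;27;26m[48;2;44;25;23m🬂[38;2;47;27;26m[48;2;44;25;23m🬂[38;2;47;111;47m[48;2;14;34;14m🬂[38;2;47;111;47m[48;2;29;69;29m🬎[38;2;47;110;47m[48;2;41;96;41m🬬[38;2;47;111;47m[48;2;54;128;54m🬆[38;2;54;128;54m[48;2;45;26;24m▌[38;2;47;27;26m[48;2;44;25;23m🬂[38;2;47;27;26m[48;2;44;25;23m🬂[38;2;47;27;26m[48;2;44;25;23m🬂[0m
[38;2;41;23;21m[48;2;39;23;20m🬎[38;2;41;23;21m[48;2;39;23;20m🬎[38;2;41;23;21m[48;2;39;23;20m🬎[38;2;41;23;21m[48;2;39;23;20m🬎[38;2;40;23;21m[48;2;13;32;13m▌[38;2;32;77;32m[48;2;23;54;23m▐[38;2;41;96;41m[48;2;47;111;47m▌[38;2;53;125;53m[48;2;57;135;57m▌[38;2;41;23;21m[48;2;39;23;20m🬎[38;2;41;23;21m[48;2;39;23;20m🬎[38;2;41;23;21m[48;2;39;23;20m🬎[38;2;41;23;21m[48;2;39;23;20m🬎[0m
[38;2;37;21;17m[48;2;35;20;16m🬎[38;2;37;21;17m[48;2;35;20;16m🬎[38;2;37;21;17m[48;2;35;20;16m🬎[38;2;37;21;17m[48;2;35;20;16m🬎[38;2;36;20;16m[48;2;13;32;13m🬲[38;2;30;72;30m[48;2;18;42;18m▐[38;2;41;96;41m[48;2;48;114;48m▌[38;2;56;132;56m[48;2;35;20;16m🬝[38;2;37;21;17m[48;2;35;20;16m🬎[38;2;37;21;17m[48;2;35;20;16m🬎[38;2;37;21;17m[48;2;35;20;16m🬎[38;2;37;21;17m[48;2;35;20;16m🬎[0m
[38;2;34;20;15m[48;2;31;18;13m🬂[38;2;34;20;15m[48;2;31;18;13m🬂[38;2;34;20;15m[48;2;31;18;13m🬂[38;2;34;20;15m[48;2;31;18;13m🬂[38;2;34;20;15m[48;2;31;18;13m🬂[38;2;13;32;13m[48;2;28;66;28m▌[38;2;41;96;41m[48;2;50;119;50m▌[38;2;57;135;57m[48;2;32;19;14m▌[38;2;34;20;15m[48;2;31;18;13m🬂[38;2;34;20;15m[48;2;31;18;13m🬂[38;2;34;20;15m[48;2;31;18;13m🬂[38;2;34;20;15m[48;2;31;18;13m🬂[0m
[38;2;30;17;11m[48;2;27;16;9m🬂[38;2;30;17;11m[48;2;27;16;9m🬂[38;2;30;17;11m[48;2;27;16;9m🬂[38;2;30;17;11m[48;2;27;16;9m🬂[38;2;30;17;11m[48;2;27;16;9m🬂[38;2;22;52;22m[48;2;22;21;10m▐[38;2;41;96;41m[48;2;53;125;53m▌[38;2;58;135;58m[48;2;28;16;9m🬀[38;2;30;17;11m[48;2;27;16;9m🬂[38;2;30;17;11m[48;2;27;16;9m🬂[38;2;30;17;11m[48;2;27;16;9m🬂[38;2;30;17;11m[48;2;27;16;9m🬂[0m
[38;2;25;15;8m[48;2;23;14;6m🬂[38;2;25;15;8m[48;2;23;14;6m🬂[38;2;25;15;8m[48;2;23;14;6m🬂[38;2;25;15;8m[48;2;23;14;6m🬂[38;2;25;15;8m[48;2;23;14;6m🬂[38;2;25;15;8m[48;2;23;14;6m🬂[38;2;25;15;8m[48;2;23;14;6m🬂[38;2;25;15;8m[48;2;23;14;6m🬂[38;2;25;15;8m[48;2;23;14;6m🬂[38;2;25;15;8m[48;2;23;14;6m🬂[38;2;25;15;8m[48;2;23;14;6m🬂[38;2;25;15;8m[48;2;23;14;6m🬂[0m
</frame>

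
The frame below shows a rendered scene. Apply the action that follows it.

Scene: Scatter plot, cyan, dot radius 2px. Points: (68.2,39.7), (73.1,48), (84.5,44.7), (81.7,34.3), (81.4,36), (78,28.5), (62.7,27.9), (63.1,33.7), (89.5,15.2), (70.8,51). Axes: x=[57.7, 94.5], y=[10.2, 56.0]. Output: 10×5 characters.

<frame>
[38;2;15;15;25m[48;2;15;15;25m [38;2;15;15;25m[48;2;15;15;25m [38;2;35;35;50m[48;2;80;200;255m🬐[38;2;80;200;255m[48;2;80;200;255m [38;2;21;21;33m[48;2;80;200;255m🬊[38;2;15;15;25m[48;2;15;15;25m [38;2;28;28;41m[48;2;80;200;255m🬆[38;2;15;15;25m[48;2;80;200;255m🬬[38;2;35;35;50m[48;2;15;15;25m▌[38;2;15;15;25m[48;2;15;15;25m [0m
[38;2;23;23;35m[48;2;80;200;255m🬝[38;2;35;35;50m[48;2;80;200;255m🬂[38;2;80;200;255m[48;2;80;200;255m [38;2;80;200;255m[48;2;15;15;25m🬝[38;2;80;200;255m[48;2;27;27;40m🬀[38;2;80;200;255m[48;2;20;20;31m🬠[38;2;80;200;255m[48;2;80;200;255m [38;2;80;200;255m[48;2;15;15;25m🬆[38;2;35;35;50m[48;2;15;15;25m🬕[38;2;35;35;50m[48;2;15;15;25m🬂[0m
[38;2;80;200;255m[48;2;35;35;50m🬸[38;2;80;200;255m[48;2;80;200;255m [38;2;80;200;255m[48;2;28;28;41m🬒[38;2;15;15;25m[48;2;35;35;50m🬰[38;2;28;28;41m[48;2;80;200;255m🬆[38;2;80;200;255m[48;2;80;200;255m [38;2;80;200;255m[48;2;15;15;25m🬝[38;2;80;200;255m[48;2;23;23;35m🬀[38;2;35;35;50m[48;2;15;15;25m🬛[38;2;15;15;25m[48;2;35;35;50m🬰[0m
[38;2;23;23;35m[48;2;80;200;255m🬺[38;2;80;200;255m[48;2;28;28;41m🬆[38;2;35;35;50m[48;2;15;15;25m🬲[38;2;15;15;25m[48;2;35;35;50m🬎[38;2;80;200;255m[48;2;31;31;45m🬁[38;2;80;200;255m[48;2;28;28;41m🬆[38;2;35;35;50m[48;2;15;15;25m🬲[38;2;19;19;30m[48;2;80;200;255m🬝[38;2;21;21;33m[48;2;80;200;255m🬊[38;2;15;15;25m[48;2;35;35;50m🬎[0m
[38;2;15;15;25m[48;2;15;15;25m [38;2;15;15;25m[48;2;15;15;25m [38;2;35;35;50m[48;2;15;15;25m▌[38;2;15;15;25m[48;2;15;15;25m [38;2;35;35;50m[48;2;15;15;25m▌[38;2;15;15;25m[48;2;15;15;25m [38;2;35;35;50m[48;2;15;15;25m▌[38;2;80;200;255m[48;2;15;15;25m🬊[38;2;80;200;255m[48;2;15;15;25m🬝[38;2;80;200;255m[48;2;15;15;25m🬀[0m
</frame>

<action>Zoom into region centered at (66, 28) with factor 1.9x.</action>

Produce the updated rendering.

<frame>
[38;2;15;15;25m[48;2;15;15;25m [38;2;15;15;25m[48;2;15;15;25m [38;2;27;27;40m[48;2;80;200;255m🬝[38;2;15;15;25m[48;2;80;200;255m🬊[38;2;80;200;255m[48;2;27;27;40m🬁[38;2;80;200;255m[48;2;15;15;25m🬬[38;2;80;200;255m[48;2;21;21;33m🬆[38;2;15;15;25m[48;2;15;15;25m [38;2;35;35;50m[48;2;15;15;25m▌[38;2;15;15;25m[48;2;15;15;25m [0m
[38;2;35;35;50m[48;2;15;15;25m🬂[38;2;35;35;50m[48;2;15;15;25m🬂[38;2;80;200;255m[48;2;28;28;41m🬊[38;2;80;200;255m[48;2;15;15;25m🬝[38;2;80;200;255m[48;2;27;27;40m🬀[38;2;35;35;50m[48;2;15;15;25m🬂[38;2;35;35;50m[48;2;15;15;25m🬕[38;2;35;35;50m[48;2;15;15;25m🬂[38;2;35;35;50m[48;2;15;15;25m🬕[38;2;35;35;50m[48;2;15;15;25m🬂[0m
[38;2;15;15;25m[48;2;35;35;50m🬰[38;2;15;15;25m[48;2;35;35;50m🬰[38;2;35;35;50m[48;2;80;200;255m🬐[38;2;80;200;255m[48;2;80;200;255m [38;2;27;27;40m[48;2;80;200;255m🬸[38;2;15;15;25m[48;2;35;35;50m🬰[38;2;35;35;50m[48;2;15;15;25m🬛[38;2;15;15;25m[48;2;35;35;50m🬰[38;2;35;35;50m[48;2;15;15;25m🬛[38;2;15;15;25m[48;2;35;35;50m🬰[0m
[38;2;15;15;25m[48;2;35;35;50m🬎[38;2;15;15;25m[48;2;35;35;50m🬎[38;2;35;35;50m[48;2;15;15;25m🬲[38;2;80;200;255m[48;2;23;23;35m🬀[38;2;35;35;50m[48;2;15;15;25m🬲[38;2;15;15;25m[48;2;35;35;50m🬎[38;2;35;35;50m[48;2;15;15;25m🬲[38;2;15;15;25m[48;2;35;35;50m🬎[38;2;35;35;50m[48;2;15;15;25m🬲[38;2;15;15;25m[48;2;35;35;50m🬎[0m
[38;2;15;15;25m[48;2;15;15;25m [38;2;15;15;25m[48;2;15;15;25m [38;2;35;35;50m[48;2;15;15;25m▌[38;2;15;15;25m[48;2;15;15;25m [38;2;35;35;50m[48;2;15;15;25m▌[38;2;15;15;25m[48;2;15;15;25m [38;2;35;35;50m[48;2;15;15;25m▌[38;2;15;15;25m[48;2;15;15;25m [38;2;35;35;50m[48;2;15;15;25m▌[38;2;15;15;25m[48;2;15;15;25m [0m
</frame>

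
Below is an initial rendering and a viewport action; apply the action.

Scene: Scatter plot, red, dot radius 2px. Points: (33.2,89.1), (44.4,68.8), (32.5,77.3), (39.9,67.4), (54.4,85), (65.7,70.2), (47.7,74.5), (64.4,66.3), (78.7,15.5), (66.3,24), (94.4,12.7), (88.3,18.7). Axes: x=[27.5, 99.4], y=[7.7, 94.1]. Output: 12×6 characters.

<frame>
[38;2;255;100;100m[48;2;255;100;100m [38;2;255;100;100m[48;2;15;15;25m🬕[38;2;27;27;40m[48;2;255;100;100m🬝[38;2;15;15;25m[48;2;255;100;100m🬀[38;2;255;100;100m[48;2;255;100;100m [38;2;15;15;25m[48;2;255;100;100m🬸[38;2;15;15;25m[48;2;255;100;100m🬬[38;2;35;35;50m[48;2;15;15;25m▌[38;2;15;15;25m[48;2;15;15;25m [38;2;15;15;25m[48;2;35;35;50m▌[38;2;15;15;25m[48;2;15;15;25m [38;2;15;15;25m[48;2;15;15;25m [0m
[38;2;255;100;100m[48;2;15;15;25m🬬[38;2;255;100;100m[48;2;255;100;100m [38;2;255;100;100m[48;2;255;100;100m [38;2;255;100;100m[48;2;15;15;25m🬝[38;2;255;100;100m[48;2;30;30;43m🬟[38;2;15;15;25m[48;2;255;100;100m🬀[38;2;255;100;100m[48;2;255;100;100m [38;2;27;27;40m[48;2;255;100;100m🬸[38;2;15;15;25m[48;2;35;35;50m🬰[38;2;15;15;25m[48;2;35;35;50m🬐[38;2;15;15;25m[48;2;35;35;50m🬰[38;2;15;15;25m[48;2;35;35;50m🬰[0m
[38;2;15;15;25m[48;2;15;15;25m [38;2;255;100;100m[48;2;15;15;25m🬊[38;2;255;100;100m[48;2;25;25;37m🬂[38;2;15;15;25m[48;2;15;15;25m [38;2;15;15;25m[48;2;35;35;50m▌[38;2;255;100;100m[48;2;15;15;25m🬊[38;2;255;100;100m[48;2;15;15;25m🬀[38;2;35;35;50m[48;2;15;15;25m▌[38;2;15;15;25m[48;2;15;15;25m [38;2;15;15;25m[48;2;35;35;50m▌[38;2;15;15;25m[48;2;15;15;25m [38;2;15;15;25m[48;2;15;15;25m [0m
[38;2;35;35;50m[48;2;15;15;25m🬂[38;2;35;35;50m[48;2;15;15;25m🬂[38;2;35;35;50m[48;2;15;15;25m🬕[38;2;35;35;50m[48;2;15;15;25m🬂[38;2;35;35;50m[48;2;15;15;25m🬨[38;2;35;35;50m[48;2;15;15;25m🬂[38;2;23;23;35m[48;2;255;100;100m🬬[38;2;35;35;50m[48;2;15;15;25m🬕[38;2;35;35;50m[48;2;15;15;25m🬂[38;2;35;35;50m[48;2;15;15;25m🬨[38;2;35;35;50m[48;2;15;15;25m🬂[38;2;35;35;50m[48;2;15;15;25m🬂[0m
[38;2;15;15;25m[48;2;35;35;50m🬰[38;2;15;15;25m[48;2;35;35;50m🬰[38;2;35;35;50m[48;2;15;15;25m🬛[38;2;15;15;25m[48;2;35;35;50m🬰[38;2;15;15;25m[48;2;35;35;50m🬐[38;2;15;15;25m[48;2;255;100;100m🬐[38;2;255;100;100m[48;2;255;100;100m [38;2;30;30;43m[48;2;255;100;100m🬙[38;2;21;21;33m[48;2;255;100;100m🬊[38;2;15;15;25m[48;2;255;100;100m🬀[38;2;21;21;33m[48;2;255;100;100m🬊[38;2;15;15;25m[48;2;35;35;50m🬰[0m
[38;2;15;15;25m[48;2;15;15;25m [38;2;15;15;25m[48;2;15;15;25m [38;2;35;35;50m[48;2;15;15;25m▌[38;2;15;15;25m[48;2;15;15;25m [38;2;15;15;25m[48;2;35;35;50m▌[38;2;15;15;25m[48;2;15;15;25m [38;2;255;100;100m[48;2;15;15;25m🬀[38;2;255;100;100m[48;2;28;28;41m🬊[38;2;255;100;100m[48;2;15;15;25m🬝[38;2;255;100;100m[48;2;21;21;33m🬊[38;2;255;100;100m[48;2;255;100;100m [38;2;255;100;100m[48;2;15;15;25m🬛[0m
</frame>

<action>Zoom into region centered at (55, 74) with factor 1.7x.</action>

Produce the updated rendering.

<frame>
[38;2;15;15;25m[48;2;255;100;100m🬊[38;2;15;15;25m[48;2;15;15;25m [38;2;35;35;50m[48;2;15;15;25m▌[38;2;15;15;25m[48;2;15;15;25m [38;2;15;15;25m[48;2;35;35;50m▌[38;2;15;15;25m[48;2;255;100;100m🬝[38;2;15;15;25m[48;2;15;15;25m [38;2;35;35;50m[48;2;15;15;25m▌[38;2;15;15;25m[48;2;15;15;25m [38;2;15;15;25m[48;2;35;35;50m▌[38;2;15;15;25m[48;2;15;15;25m [38;2;15;15;25m[48;2;15;15;25m [0m
[38;2;255;100;100m[48;2;15;15;25m🬝[38;2;255;100;100m[48;2;23;23;35m🬀[38;2;35;35;50m[48;2;15;15;25m🬛[38;2;15;15;25m[48;2;35;35;50m🬰[38;2;27;27;40m[48;2;255;100;100m🬴[38;2;255;100;100m[48;2;255;100;100m [38;2;255;100;100m[48;2;15;15;25m🬛[38;2;35;35;50m[48;2;15;15;25m🬛[38;2;15;15;25m[48;2;35;35;50m🬰[38;2;15;15;25m[48;2;35;35;50m🬐[38;2;15;15;25m[48;2;35;35;50m🬰[38;2;15;15;25m[48;2;35;35;50m🬰[0m
[38;2;255;100;100m[48;2;255;100;100m [38;2;15;15;25m[48;2;255;100;100m🬙[38;2;27;27;40m[48;2;255;100;100m🬝[38;2;15;15;25m[48;2;255;100;100m🬀[38;2;28;28;41m[48;2;255;100;100m🬊[38;2;15;15;25m[48;2;255;100;100m🬺[38;2;15;15;25m[48;2;15;15;25m [38;2;35;35;50m[48;2;15;15;25m▌[38;2;15;15;25m[48;2;255;100;100m🬆[38;2;27;27;40m[48;2;255;100;100m🬬[38;2;15;15;25m[48;2;15;15;25m [38;2;15;15;25m[48;2;15;15;25m [0m
[38;2;255;100;100m[48;2;20;20;31m🬈[38;2;255;100;100m[48;2;255;100;100m [38;2;255;100;100m[48;2;255;100;100m [38;2;255;100;100m[48;2;15;15;25m🬝[38;2;255;100;100m[48;2;27;27;40m🬀[38;2;35;35;50m[48;2;15;15;25m🬂[38;2;35;35;50m[48;2;15;15;25m🬂[38;2;35;35;50m[48;2;255;100;100m🬄[38;2;255;100;100m[48;2;255;100;100m [38;2;255;100;100m[48;2;35;35;50m🬕[38;2;35;35;50m[48;2;15;15;25m🬂[38;2;35;35;50m[48;2;15;15;25m🬂[0m
[38;2;15;15;25m[48;2;35;35;50m🬰[38;2;23;23;35m[48;2;255;100;100m🬺[38;2;255;100;100m[48;2;31;31;45m🬁[38;2;15;15;25m[48;2;35;35;50m🬰[38;2;15;15;25m[48;2;35;35;50m🬐[38;2;15;15;25m[48;2;35;35;50m🬰[38;2;15;15;25m[48;2;35;35;50m🬰[38;2;255;100;100m[48;2;31;31;45m🬁[38;2;255;100;100m[48;2;21;21;33m🬆[38;2;15;15;25m[48;2;35;35;50m🬐[38;2;15;15;25m[48;2;35;35;50m🬰[38;2;15;15;25m[48;2;35;35;50m🬰[0m
[38;2;15;15;25m[48;2;15;15;25m [38;2;15;15;25m[48;2;15;15;25m [38;2;35;35;50m[48;2;15;15;25m▌[38;2;15;15;25m[48;2;15;15;25m [38;2;15;15;25m[48;2;35;35;50m▌[38;2;15;15;25m[48;2;15;15;25m [38;2;15;15;25m[48;2;15;15;25m [38;2;35;35;50m[48;2;15;15;25m▌[38;2;15;15;25m[48;2;15;15;25m [38;2;15;15;25m[48;2;35;35;50m▌[38;2;15;15;25m[48;2;15;15;25m [38;2;15;15;25m[48;2;15;15;25m [0m
</frame>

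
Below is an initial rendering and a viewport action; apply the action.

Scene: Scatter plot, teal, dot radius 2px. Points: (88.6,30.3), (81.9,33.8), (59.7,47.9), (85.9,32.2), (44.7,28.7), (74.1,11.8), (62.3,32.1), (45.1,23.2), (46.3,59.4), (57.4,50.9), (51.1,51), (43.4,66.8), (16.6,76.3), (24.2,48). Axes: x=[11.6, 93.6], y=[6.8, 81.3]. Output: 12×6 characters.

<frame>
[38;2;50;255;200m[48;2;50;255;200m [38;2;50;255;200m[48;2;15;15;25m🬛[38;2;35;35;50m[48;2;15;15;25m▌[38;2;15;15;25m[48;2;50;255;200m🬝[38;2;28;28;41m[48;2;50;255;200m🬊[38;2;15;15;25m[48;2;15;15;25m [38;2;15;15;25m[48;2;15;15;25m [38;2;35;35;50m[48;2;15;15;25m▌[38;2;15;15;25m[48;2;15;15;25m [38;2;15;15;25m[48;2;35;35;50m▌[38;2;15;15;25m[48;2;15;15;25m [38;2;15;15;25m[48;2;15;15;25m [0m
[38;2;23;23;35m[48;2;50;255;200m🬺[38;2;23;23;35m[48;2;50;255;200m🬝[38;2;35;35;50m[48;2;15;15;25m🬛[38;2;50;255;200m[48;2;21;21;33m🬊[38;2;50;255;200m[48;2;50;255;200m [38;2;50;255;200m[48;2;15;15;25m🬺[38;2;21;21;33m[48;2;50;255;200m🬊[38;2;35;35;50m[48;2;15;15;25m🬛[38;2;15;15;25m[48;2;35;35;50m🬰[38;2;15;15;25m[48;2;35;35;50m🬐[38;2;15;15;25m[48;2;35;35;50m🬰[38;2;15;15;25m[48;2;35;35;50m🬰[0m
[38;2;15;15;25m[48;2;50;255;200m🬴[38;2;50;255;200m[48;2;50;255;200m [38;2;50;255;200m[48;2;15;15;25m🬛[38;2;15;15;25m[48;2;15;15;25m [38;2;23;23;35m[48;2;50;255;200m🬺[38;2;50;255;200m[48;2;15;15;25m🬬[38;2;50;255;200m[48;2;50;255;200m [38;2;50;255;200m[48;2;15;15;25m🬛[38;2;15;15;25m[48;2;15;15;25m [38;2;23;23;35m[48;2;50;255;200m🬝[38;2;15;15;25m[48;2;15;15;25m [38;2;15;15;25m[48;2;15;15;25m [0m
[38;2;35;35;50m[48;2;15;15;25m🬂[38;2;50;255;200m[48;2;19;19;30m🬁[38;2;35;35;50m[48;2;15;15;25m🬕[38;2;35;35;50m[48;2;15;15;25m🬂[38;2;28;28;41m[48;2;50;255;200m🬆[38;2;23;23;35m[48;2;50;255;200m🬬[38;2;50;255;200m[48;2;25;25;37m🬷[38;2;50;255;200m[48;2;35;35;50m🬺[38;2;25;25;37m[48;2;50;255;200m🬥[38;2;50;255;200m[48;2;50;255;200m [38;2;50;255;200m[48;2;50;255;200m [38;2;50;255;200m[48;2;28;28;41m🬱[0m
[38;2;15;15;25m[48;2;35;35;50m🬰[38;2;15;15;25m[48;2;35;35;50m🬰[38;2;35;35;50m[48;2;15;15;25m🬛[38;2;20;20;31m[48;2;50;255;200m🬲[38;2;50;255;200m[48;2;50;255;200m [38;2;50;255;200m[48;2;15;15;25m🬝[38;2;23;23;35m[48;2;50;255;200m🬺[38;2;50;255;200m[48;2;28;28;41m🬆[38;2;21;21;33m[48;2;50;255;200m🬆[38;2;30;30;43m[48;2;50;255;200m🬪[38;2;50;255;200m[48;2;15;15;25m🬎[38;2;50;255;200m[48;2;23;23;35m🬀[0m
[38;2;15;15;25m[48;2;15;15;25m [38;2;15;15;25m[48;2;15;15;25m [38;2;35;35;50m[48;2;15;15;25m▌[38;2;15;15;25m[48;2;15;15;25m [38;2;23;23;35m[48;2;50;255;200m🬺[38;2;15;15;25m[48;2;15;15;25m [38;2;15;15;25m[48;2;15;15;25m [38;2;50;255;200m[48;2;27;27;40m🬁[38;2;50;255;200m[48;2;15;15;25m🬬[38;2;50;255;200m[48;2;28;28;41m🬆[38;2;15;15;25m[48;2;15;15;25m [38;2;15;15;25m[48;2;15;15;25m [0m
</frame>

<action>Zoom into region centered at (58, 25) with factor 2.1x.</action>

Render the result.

<frame>
[38;2;15;15;25m[48;2;15;15;25m [38;2;15;15;25m[48;2;15;15;25m [38;2;35;35;50m[48;2;15;15;25m▌[38;2;15;15;25m[48;2;15;15;25m [38;2;15;15;25m[48;2;35;35;50m▌[38;2;15;15;25m[48;2;15;15;25m [38;2;15;15;25m[48;2;15;15;25m [38;2;35;35;50m[48;2;15;15;25m▌[38;2;15;15;25m[48;2;15;15;25m [38;2;15;15;25m[48;2;35;35;50m▌[38;2;15;15;25m[48;2;15;15;25m [38;2;15;15;25m[48;2;15;15;25m [0m
[38;2;15;15;25m[48;2;35;35;50m🬰[38;2;21;21;33m[48;2;50;255;200m🬆[38;2;27;27;40m[48;2;50;255;200m🬬[38;2;15;15;25m[48;2;35;35;50m🬰[38;2;15;15;25m[48;2;35;35;50m🬐[38;2;15;15;25m[48;2;35;35;50m🬰[38;2;21;21;33m[48;2;50;255;200m🬆[38;2;50;255;200m[48;2;15;15;25m🬺[38;2;23;23;35m[48;2;50;255;200m🬬[38;2;15;15;25m[48;2;35;35;50m🬐[38;2;15;15;25m[48;2;35;35;50m🬰[38;2;15;15;25m[48;2;35;35;50m🬰[0m
[38;2;15;15;25m[48;2;50;255;200m🬺[38;2;50;255;200m[48;2;50;255;200m [38;2;50;255;200m[48;2;15;15;25m🬕[38;2;15;15;25m[48;2;15;15;25m [38;2;15;15;25m[48;2;35;35;50m▌[38;2;15;15;25m[48;2;15;15;25m [38;2;15;15;25m[48;2;50;255;200m🬺[38;2;50;255;200m[48;2;21;21;33m🬆[38;2;15;15;25m[48;2;15;15;25m [38;2;15;15;25m[48;2;35;35;50m▌[38;2;15;15;25m[48;2;15;15;25m [38;2;15;15;25m[48;2;15;15;25m [0m
[38;2;50;255;200m[48;2;19;19;30m🬁[38;2;50;255;200m[48;2;15;15;25m🬬[38;2;50;255;200m[48;2;21;21;33m🬆[38;2;35;35;50m[48;2;15;15;25m🬂[38;2;35;35;50m[48;2;15;15;25m🬨[38;2;35;35;50m[48;2;15;15;25m🬂[38;2;35;35;50m[48;2;15;15;25m🬂[38;2;35;35;50m[48;2;15;15;25m🬕[38;2;35;35;50m[48;2;15;15;25m🬂[38;2;35;35;50m[48;2;15;15;25m🬨[38;2;35;35;50m[48;2;15;15;25m🬂[38;2;35;35;50m[48;2;15;15;25m🬂[0m
[38;2;15;15;25m[48;2;35;35;50m🬰[38;2;15;15;25m[48;2;35;35;50m🬰[38;2;35;35;50m[48;2;15;15;25m🬛[38;2;15;15;25m[48;2;35;35;50m🬰[38;2;15;15;25m[48;2;35;35;50m🬐[38;2;15;15;25m[48;2;35;35;50m🬰[38;2;15;15;25m[48;2;35;35;50m🬰[38;2;35;35;50m[48;2;15;15;25m🬛[38;2;15;15;25m[48;2;35;35;50m🬰[38;2;28;28;41m[48;2;50;255;200m🬆[38;2;50;255;200m[48;2;15;15;25m🬺[38;2;23;23;35m[48;2;50;255;200m🬬[0m
[38;2;15;15;25m[48;2;15;15;25m [38;2;15;15;25m[48;2;15;15;25m [38;2;35;35;50m[48;2;15;15;25m▌[38;2;15;15;25m[48;2;15;15;25m [38;2;15;15;25m[48;2;35;35;50m▌[38;2;15;15;25m[48;2;15;15;25m [38;2;15;15;25m[48;2;15;15;25m [38;2;35;35;50m[48;2;15;15;25m▌[38;2;15;15;25m[48;2;15;15;25m [38;2;23;23;35m[48;2;50;255;200m🬺[38;2;50;255;200m[48;2;15;15;25m🬆[38;2;15;15;25m[48;2;15;15;25m [0m
</frame>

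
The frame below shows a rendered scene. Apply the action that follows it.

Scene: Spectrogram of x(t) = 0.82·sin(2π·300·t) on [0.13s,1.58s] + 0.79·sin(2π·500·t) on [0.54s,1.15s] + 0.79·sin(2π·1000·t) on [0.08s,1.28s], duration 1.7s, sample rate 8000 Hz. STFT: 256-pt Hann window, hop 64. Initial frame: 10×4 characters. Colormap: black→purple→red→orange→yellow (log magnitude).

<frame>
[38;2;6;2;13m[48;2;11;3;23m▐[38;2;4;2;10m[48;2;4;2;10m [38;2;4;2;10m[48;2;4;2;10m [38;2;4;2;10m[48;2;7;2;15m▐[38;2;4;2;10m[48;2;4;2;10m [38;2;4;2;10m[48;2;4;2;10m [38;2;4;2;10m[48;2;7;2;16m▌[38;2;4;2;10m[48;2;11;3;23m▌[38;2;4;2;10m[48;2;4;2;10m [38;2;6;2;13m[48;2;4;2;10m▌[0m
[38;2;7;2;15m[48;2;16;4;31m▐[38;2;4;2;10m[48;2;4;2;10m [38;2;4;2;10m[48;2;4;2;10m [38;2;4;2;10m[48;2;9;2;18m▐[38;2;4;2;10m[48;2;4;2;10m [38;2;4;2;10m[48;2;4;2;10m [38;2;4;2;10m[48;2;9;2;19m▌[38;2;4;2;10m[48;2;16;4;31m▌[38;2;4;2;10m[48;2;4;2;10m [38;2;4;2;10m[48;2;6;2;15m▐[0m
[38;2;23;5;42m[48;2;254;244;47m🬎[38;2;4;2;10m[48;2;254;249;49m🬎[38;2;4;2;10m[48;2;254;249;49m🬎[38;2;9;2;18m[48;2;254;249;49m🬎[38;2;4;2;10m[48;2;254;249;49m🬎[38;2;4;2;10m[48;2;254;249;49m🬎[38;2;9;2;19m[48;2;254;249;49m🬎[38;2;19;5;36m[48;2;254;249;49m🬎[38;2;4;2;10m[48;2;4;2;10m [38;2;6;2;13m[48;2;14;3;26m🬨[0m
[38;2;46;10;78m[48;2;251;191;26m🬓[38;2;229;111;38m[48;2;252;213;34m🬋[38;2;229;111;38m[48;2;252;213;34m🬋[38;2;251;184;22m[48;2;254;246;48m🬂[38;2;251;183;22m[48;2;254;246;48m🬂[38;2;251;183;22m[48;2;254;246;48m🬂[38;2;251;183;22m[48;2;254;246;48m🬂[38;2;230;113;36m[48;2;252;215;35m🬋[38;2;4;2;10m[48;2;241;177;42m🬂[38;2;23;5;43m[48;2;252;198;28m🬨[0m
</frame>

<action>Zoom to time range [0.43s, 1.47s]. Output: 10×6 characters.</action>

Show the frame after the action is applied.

<frame>
[38;2;4;2;10m[48;2;6;2;14m▌[38;2;4;2;10m[48;2;7;2;15m▐[38;2;4;2;10m[48;2;4;2;10m [38;2;4;2;10m[48;2;4;2;10m [38;2;4;2;10m[48;2;4;2;10m [38;2;4;2;10m[48;2;4;2;10m [38;2;4;2;10m[48;2;5;2;13m▌[38;2;7;2;16m[48;2;4;2;10m▌[38;2;4;2;10m[48;2;11;3;21m▐[38;2;4;2;10m[48;2;4;2;10m [0m
[38;2;4;2;10m[48;2;6;2;14m▌[38;2;4;2;10m[48;2;8;2;16m▐[38;2;4;2;10m[48;2;4;2;10m [38;2;4;2;10m[48;2;4;2;10m [38;2;4;2;10m[48;2;4;2;10m [38;2;4;2;10m[48;2;4;2;10m [38;2;4;2;10m[48;2;6;2;13m▌[38;2;4;2;10m[48;2;8;2;17m▐[38;2;4;2;10m[48;2;12;3;24m▐[38;2;4;2;10m[48;2;4;2;10m [0m
[38;2;4;2;10m[48;2;8;2;17m▌[38;2;4;2;10m[48;2;9;3;19m▐[38;2;4;2;10m[48;2;4;2;10m [38;2;4;2;10m[48;2;4;2;10m [38;2;4;2;10m[48;2;4;2;10m [38;2;4;2;10m[48;2;4;2;10m [38;2;4;2;10m[48;2;6;2;15m▌[38;2;4;2;10m[48;2;10;3;20m▐[38;2;4;2;10m[48;2;16;4;31m▐[38;2;4;2;10m[48;2;4;2;10m [0m
[38;2;4;2;10m[48;2;11;3;23m▌[38;2;4;2;10m[48;2;14;3;28m▐[38;2;4;2;10m[48;2;4;2;10m [38;2;4;2;10m[48;2;4;2;10m [38;2;4;2;10m[48;2;4;2;10m [38;2;4;2;10m[48;2;4;2;10m [38;2;4;2;10m[48;2;9;2;19m▌[38;2;4;2;10m[48;2;15;4;28m▐[38;2;8;3;18m[48;2;36;8;65m🬨[38;2;4;2;10m[48;2;4;2;10m [0m
[38;2;19;5;36m[48;2;254;249;49m🬰[38;2;28;7;38m[48;2;254;249;49m🬰[38;2;4;2;11m[48;2;254;249;49m🬰[38;2;4;2;11m[48;2;254;249;49m🬰[38;2;4;2;11m[48;2;254;249;49m🬰[38;2;4;2;11m[48;2;254;249;49m🬰[38;2;15;4;30m[48;2;254;249;49m🬰[38;2;29;7;38m[48;2;254;249;49m🬰[38;2;60;16;39m[48;2;254;249;49m🬸[38;2;4;2;10m[48;2;4;2;10m [0m
[38;2;40;9;58m[48;2;240;188;52m🬮[38;2;254;246;48m[48;2;67;16;77m🬎[38;2;254;246;48m[48;2;39;9;69m🬎[38;2;254;246;48m[48;2;39;9;69m🬎[38;2;254;246;48m[48;2;39;9;69m🬎[38;2;254;246;48m[48;2;39;9;69m🬎[38;2;254;246;48m[48;2;58;13;78m🬎[38;2;48;12;57m[48;2;253;223;39m🬯[38;2;35;8;63m[48;2;254;243;47m🬰[38;2;23;6;43m[48;2;254;243;47m🬰[0m
</frame>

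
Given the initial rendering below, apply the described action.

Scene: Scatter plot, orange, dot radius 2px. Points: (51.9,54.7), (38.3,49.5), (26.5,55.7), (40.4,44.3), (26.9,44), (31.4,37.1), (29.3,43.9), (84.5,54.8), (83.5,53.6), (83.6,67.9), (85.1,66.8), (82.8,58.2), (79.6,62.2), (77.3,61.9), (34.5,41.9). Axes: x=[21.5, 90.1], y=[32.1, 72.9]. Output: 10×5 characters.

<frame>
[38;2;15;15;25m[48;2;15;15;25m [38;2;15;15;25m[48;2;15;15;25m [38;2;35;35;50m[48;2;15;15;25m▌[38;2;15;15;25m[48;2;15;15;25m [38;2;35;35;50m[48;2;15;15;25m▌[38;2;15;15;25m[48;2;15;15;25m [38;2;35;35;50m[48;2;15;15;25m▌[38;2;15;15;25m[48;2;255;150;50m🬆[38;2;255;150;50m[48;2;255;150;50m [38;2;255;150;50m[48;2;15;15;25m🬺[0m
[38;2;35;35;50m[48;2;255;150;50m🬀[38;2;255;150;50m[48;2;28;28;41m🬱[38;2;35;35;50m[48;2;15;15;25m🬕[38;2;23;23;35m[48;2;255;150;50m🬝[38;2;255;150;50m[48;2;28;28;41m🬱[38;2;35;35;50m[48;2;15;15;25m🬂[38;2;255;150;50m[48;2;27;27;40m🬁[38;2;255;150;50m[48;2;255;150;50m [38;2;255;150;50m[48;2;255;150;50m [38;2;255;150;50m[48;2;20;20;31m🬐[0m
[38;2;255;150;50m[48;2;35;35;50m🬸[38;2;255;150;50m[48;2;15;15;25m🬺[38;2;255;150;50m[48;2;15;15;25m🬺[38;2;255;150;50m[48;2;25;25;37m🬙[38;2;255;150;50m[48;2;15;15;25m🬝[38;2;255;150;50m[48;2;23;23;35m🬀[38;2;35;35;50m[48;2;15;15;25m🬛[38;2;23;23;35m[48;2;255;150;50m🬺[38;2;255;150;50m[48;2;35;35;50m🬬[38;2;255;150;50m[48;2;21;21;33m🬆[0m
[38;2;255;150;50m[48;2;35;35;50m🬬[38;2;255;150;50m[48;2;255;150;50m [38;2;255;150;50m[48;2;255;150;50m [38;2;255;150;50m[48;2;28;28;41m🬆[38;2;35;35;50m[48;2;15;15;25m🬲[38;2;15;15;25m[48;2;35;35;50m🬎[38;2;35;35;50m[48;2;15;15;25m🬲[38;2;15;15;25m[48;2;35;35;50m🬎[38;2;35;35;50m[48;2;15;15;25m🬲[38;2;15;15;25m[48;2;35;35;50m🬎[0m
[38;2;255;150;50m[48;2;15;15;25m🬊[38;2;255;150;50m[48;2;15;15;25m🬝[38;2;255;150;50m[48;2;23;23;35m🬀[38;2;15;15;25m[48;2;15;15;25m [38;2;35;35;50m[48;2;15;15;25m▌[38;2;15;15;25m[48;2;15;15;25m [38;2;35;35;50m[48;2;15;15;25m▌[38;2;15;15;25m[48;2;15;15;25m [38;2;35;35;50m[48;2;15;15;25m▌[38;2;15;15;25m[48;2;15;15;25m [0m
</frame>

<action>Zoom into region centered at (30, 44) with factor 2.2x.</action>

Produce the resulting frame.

<frame>
[38;2;15;15;25m[48;2;15;15;25m [38;2;15;15;25m[48;2;15;15;25m [38;2;35;35;50m[48;2;15;15;25m▌[38;2;15;15;25m[48;2;15;15;25m [38;2;35;35;50m[48;2;15;15;25m▌[38;2;15;15;25m[48;2;15;15;25m [38;2;28;28;41m[48;2;255;150;50m🬆[38;2;255;150;50m[48;2;15;15;25m🬺[38;2;23;23;35m[48;2;255;150;50m🬬[38;2;15;15;25m[48;2;15;15;25m [0m
[38;2;35;35;50m[48;2;15;15;25m🬂[38;2;35;35;50m[48;2;15;15;25m🬂[38;2;35;35;50m[48;2;15;15;25m🬕[38;2;23;23;35m[48;2;255;150;50m🬝[38;2;31;31;45m[48;2;255;150;50m🬝[38;2;35;35;50m[48;2;15;15;25m🬂[38;2;255;150;50m[48;2;27;27;40m🬁[38;2;255;150;50m[48;2;255;150;50m [38;2;27;27;40m[48;2;255;150;50m🬬[38;2;35;35;50m[48;2;15;15;25m🬂[0m
[38;2;15;15;25m[48;2;35;35;50m🬰[38;2;15;15;25m[48;2;35;35;50m🬰[38;2;27;27;40m[48;2;255;150;50m🬴[38;2;255;150;50m[48;2;255;150;50m [38;2;255;150;50m[48;2;255;150;50m [38;2;255;150;50m[48;2;15;15;25m🬺[38;2;255;150;50m[48;2;255;150;50m [38;2;255;150;50m[48;2;255;150;50m [38;2;255;150;50m[48;2;28;28;41m🬆[38;2;15;15;25m[48;2;35;35;50m🬰[0m
[38;2;15;15;25m[48;2;35;35;50m🬎[38;2;15;15;25m[48;2;35;35;50m🬎[38;2;35;35;50m[48;2;15;15;25m🬲[38;2;23;23;35m[48;2;255;150;50m🬺[38;2;255;150;50m[48;2;30;30;43m🬠[38;2;15;15;25m[48;2;255;150;50m🬈[38;2;255;150;50m[48;2;28;28;41m🬆[38;2;15;15;25m[48;2;35;35;50m🬎[38;2;35;35;50m[48;2;15;15;25m🬲[38;2;15;15;25m[48;2;35;35;50m🬎[0m
[38;2;15;15;25m[48;2;15;15;25m [38;2;15;15;25m[48;2;15;15;25m [38;2;35;35;50m[48;2;15;15;25m▌[38;2;15;15;25m[48;2;15;15;25m [38;2;255;150;50m[48;2;28;28;41m🬊[38;2;255;150;50m[48;2;15;15;25m🬝[38;2;255;150;50m[48;2;23;23;35m🬀[38;2;15;15;25m[48;2;15;15;25m [38;2;35;35;50m[48;2;15;15;25m▌[38;2;15;15;25m[48;2;15;15;25m [0m
</frame>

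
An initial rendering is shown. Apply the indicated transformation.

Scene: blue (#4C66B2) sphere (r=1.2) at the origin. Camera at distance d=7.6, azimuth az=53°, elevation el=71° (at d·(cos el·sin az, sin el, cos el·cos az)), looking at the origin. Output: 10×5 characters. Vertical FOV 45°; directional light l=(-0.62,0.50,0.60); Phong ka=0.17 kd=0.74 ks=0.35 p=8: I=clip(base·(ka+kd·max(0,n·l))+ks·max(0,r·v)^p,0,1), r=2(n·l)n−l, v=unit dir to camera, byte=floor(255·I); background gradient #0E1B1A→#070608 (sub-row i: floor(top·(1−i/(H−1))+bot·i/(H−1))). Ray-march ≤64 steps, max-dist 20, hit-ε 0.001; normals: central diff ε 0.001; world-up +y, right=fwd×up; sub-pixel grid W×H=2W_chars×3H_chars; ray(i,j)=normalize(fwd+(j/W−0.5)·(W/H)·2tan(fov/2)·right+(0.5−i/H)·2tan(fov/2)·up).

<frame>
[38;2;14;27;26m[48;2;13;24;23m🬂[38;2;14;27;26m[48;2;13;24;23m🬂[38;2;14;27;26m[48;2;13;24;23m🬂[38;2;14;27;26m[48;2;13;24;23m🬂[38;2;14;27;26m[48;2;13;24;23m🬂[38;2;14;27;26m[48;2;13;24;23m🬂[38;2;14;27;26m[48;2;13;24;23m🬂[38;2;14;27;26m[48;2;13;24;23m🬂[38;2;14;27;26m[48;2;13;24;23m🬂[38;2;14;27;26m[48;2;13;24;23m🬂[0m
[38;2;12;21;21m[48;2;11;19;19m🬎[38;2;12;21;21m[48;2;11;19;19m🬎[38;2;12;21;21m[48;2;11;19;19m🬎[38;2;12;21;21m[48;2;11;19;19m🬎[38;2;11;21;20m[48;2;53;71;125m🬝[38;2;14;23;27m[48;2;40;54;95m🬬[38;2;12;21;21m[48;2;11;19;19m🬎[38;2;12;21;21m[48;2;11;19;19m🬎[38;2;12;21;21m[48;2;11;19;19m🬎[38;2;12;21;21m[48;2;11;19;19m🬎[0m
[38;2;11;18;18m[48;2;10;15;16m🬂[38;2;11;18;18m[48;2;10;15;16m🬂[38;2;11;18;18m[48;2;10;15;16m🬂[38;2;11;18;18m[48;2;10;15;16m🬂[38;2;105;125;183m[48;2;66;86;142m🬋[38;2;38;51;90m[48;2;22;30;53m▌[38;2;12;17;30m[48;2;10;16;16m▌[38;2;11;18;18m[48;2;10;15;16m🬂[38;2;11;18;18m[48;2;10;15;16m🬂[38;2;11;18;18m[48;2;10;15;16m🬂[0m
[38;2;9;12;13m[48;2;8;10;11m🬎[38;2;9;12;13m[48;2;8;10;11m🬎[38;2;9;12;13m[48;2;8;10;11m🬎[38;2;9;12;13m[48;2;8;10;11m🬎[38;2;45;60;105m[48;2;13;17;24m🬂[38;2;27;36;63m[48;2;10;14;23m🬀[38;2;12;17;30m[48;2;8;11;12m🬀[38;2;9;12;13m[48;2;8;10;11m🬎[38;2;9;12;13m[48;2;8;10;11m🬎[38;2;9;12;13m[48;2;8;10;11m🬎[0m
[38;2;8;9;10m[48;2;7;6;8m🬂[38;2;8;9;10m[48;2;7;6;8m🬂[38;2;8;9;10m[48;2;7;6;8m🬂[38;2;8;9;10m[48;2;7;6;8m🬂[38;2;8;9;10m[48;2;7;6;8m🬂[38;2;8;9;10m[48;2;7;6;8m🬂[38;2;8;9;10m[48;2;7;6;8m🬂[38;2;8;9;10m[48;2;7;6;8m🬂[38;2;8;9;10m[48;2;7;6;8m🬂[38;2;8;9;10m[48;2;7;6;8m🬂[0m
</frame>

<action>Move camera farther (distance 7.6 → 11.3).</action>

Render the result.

<frame>
[38;2;14;27;26m[48;2;13;24;23m🬂[38;2;14;27;26m[48;2;13;24;23m🬂[38;2;14;27;26m[48;2;13;24;23m🬂[38;2;14;27;26m[48;2;13;24;23m🬂[38;2;14;27;26m[48;2;13;24;23m🬂[38;2;14;27;26m[48;2;13;24;23m🬂[38;2;14;27;26m[48;2;13;24;23m🬂[38;2;14;27;26m[48;2;13;24;23m🬂[38;2;14;27;26m[48;2;13;24;23m🬂[38;2;14;27;26m[48;2;13;24;23m🬂[0m
[38;2;12;21;21m[48;2;11;19;19m🬎[38;2;12;21;21m[48;2;11;19;19m🬎[38;2;12;21;21m[48;2;11;19;19m🬎[38;2;12;21;21m[48;2;11;19;19m🬎[38;2;12;21;21m[48;2;11;19;19m🬎[38;2;12;21;21m[48;2;11;19;19m🬎[38;2;12;21;21m[48;2;11;19;19m🬎[38;2;12;21;21m[48;2;11;19;19m🬎[38;2;12;21;21m[48;2;11;19;19m🬎[38;2;12;21;21m[48;2;11;19;19m🬎[0m
[38;2;11;18;18m[48;2;10;15;16m🬂[38;2;11;18;18m[48;2;10;15;16m🬂[38;2;11;18;18m[48;2;10;15;16m🬂[38;2;11;18;18m[48;2;10;15;16m🬂[38;2;100;120;180m[48;2;23;31;45m🬉[38;2;37;50;88m[48;2;12;17;31m▌[38;2;11;18;18m[48;2;10;15;16m🬂[38;2;11;18;18m[48;2;10;15;16m🬂[38;2;11;18;18m[48;2;10;15;16m🬂[38;2;11;18;18m[48;2;10;15;16m🬂[0m
[38;2;9;12;13m[48;2;8;10;11m🬎[38;2;9;12;13m[48;2;8;10;11m🬎[38;2;9;12;13m[48;2;8;10;11m🬎[38;2;9;12;13m[48;2;8;10;11m🬎[38;2;35;47;83m[48;2;8;11;12m🬁[38;2;14;20;35m[48;2;8;11;12m🬂[38;2;9;12;13m[48;2;8;10;11m🬎[38;2;9;12;13m[48;2;8;10;11m🬎[38;2;9;12;13m[48;2;8;10;11m🬎[38;2;9;12;13m[48;2;8;10;11m🬎[0m
[38;2;8;9;10m[48;2;7;6;8m🬂[38;2;8;9;10m[48;2;7;6;8m🬂[38;2;8;9;10m[48;2;7;6;8m🬂[38;2;8;9;10m[48;2;7;6;8m🬂[38;2;8;9;10m[48;2;7;6;8m🬂[38;2;8;9;10m[48;2;7;6;8m🬂[38;2;8;9;10m[48;2;7;6;8m🬂[38;2;8;9;10m[48;2;7;6;8m🬂[38;2;8;9;10m[48;2;7;6;8m🬂[38;2;8;9;10m[48;2;7;6;8m🬂[0m
</frame>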